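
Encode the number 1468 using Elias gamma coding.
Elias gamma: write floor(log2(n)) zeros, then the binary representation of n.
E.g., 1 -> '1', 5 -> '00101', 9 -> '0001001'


num_bits = floor(log2(1468)) + 1 = 11
leading_zeros = num_bits - 1 = 10
binary(1468) = 10110111100

Elias gamma(1468) = '0000000000' + '10110111100' = 000000000010110111100 (21 bits)


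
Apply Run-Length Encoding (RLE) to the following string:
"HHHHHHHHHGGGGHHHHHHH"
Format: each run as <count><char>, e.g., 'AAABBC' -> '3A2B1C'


Scanning runs left to right:
  i=0: run of 'H' x 9 -> '9H'
  i=9: run of 'G' x 4 -> '4G'
  i=13: run of 'H' x 7 -> '7H'

RLE = 9H4G7H


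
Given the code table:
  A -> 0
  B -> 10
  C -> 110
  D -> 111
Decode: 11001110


Decoding:
110 -> C
0 -> A
111 -> D
0 -> A


Result: CADA


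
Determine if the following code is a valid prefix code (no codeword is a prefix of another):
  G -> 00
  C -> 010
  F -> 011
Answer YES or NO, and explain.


Checking each pair (does one codeword prefix another?):
  G='00' vs C='010': no prefix
  G='00' vs F='011': no prefix
  C='010' vs G='00': no prefix
  C='010' vs F='011': no prefix
  F='011' vs G='00': no prefix
  F='011' vs C='010': no prefix
No violation found over all pairs.

YES -- this is a valid prefix code. No codeword is a prefix of any other codeword.


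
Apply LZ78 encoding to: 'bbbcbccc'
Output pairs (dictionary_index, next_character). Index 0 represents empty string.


LZ78 encoding steps:
Dictionary: {0: ''}
Step 1: w='' (idx 0), next='b' -> output (0, 'b'), add 'b' as idx 1
Step 2: w='b' (idx 1), next='b' -> output (1, 'b'), add 'bb' as idx 2
Step 3: w='' (idx 0), next='c' -> output (0, 'c'), add 'c' as idx 3
Step 4: w='b' (idx 1), next='c' -> output (1, 'c'), add 'bc' as idx 4
Step 5: w='c' (idx 3), next='c' -> output (3, 'c'), add 'cc' as idx 5


Encoded: [(0, 'b'), (1, 'b'), (0, 'c'), (1, 'c'), (3, 'c')]


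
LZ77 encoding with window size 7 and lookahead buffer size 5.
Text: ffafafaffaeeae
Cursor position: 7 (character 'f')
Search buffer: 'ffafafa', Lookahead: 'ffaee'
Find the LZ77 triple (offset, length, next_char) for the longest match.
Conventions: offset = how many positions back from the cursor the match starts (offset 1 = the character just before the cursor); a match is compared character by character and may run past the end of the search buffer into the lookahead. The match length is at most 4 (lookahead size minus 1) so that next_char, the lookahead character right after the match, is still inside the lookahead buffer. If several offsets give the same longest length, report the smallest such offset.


Try each offset into the search buffer:
  offset=1 (pos 6, char 'a'): match length 0
  offset=2 (pos 5, char 'f'): match length 1
  offset=3 (pos 4, char 'a'): match length 0
  offset=4 (pos 3, char 'f'): match length 1
  offset=5 (pos 2, char 'a'): match length 0
  offset=6 (pos 1, char 'f'): match length 1
  offset=7 (pos 0, char 'f'): match length 3
Longest match has length 3 at offset 7.
next_char = character at position 7 + 3 = 10 -> 'e'

Best match: offset=7, length=3 (matching 'ffa' starting at position 0)
LZ77 triple: (7, 3, 'e')


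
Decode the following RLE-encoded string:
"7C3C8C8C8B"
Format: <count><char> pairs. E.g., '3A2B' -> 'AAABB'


Expanding each <count><char> pair:
  7C -> 'CCCCCCC'
  3C -> 'CCC'
  8C -> 'CCCCCCCC'
  8C -> 'CCCCCCCC'
  8B -> 'BBBBBBBB'

Decoded = CCCCCCCCCCCCCCCCCCCCCCCCCCBBBBBBBB


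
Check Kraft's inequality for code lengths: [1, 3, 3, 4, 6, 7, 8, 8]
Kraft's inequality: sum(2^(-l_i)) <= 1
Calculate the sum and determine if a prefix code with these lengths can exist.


Sum = 2^(-1) + 2^(-3) + 2^(-3) + 2^(-4) + 2^(-6) + 2^(-7) + 2^(-8) + 2^(-8)
    = 0.5 + 0.125 + 0.125 + 0.0625 + 0.015625 + 0.0078125 + 0.00390625 + 0.00390625
    = 216/256 = 0.84375
Since 0.84375 <= 1, Kraft's inequality IS satisfied.
A prefix code with these lengths CAN exist.

Kraft sum = 0.84375. Satisfied.


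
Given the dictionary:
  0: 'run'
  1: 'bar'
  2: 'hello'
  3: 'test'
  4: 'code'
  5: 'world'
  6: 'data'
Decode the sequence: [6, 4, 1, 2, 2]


Look up each index in the dictionary:
  6 -> 'data'
  4 -> 'code'
  1 -> 'bar'
  2 -> 'hello'
  2 -> 'hello'

Decoded: "data code bar hello hello"


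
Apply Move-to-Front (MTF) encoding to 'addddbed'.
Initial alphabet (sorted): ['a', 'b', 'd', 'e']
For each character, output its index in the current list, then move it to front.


MTF encoding:
'a': index 0 in ['a', 'b', 'd', 'e'] -> ['a', 'b', 'd', 'e']
'd': index 2 in ['a', 'b', 'd', 'e'] -> ['d', 'a', 'b', 'e']
'd': index 0 in ['d', 'a', 'b', 'e'] -> ['d', 'a', 'b', 'e']
'd': index 0 in ['d', 'a', 'b', 'e'] -> ['d', 'a', 'b', 'e']
'd': index 0 in ['d', 'a', 'b', 'e'] -> ['d', 'a', 'b', 'e']
'b': index 2 in ['d', 'a', 'b', 'e'] -> ['b', 'd', 'a', 'e']
'e': index 3 in ['b', 'd', 'a', 'e'] -> ['e', 'b', 'd', 'a']
'd': index 2 in ['e', 'b', 'd', 'a'] -> ['d', 'e', 'b', 'a']


Output: [0, 2, 0, 0, 0, 2, 3, 2]


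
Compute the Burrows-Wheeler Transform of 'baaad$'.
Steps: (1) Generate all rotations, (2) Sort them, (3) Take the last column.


Rotations (sorted):
  0: $baaad -> last char: d
  1: aaad$b -> last char: b
  2: aad$ba -> last char: a
  3: ad$baa -> last char: a
  4: baaad$ -> last char: $
  5: d$baaa -> last char: a


BWT = dbaa$a


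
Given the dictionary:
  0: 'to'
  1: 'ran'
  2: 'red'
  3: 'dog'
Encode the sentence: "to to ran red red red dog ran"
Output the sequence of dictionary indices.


Look up each word in the dictionary:
  'to' -> 0
  'to' -> 0
  'ran' -> 1
  'red' -> 2
  'red' -> 2
  'red' -> 2
  'dog' -> 3
  'ran' -> 1

Encoded: [0, 0, 1, 2, 2, 2, 3, 1]


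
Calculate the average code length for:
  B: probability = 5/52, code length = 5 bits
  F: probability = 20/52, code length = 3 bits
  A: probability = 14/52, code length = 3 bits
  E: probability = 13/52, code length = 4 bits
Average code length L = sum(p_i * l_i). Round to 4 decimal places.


Weighted contributions p_i * l_i:
  B: (5/52) * 5 = 25/52
  F: (20/52) * 3 = 60/52
  A: (14/52) * 3 = 42/52
  E: (13/52) * 4 = 52/52
Sum = (25 + 60 + 42 + 52)/52 = 179/52

L = 179/52 = 3.4423 bits/symbol


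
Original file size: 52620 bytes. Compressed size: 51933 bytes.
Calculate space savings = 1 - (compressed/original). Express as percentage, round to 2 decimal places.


ratio = compressed/original = 51933/52620 = 0.986944
savings = 1 - ratio = 1 - 0.986944 = 0.013056
as a percentage: 0.013056 * 100 = 1.31%

Space savings = 1 - 51933/52620 = 1.31%


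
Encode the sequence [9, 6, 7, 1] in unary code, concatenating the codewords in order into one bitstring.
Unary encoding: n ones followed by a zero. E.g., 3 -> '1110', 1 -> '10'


Encode each number as n ones followed by a terminating 0:
  9 -> 1111111110 (10 bits)
  6 -> 1111110 (7 bits)
  7 -> 11111110 (8 bits)
  1 -> 10 (2 bits)
Total length = 10 + 7 + 8 + 2 = 27 bits.

Unary([9, 6, 7, 1]) = 111111111011111101111111010 (27 bits)


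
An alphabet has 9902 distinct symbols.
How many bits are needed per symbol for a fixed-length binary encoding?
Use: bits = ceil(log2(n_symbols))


log2(9902) = 13.2735
Bracket: 2^13 = 8192 < 9902 <= 2^14 = 16384
So ceil(log2(9902)) = 14

bits = ceil(log2(9902)) = ceil(13.2735) = 14 bits


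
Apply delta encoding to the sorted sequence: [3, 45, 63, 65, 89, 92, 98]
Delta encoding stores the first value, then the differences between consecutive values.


First value: 3
Deltas:
  45 - 3 = 42
  63 - 45 = 18
  65 - 63 = 2
  89 - 65 = 24
  92 - 89 = 3
  98 - 92 = 6


Delta encoded: [3, 42, 18, 2, 24, 3, 6]


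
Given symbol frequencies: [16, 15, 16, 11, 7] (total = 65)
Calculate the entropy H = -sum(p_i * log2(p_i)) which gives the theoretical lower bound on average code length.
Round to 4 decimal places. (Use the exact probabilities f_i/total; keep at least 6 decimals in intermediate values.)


Per-symbol terms -p_i * log2(p_i) with p_i = f_i/65:
  p = 16/65 = 0.246154: log2(p) = -2.022368, -p*log2(p) = 0.497814
  p = 15/65 = 0.230769: log2(p) = -2.115477, -p*log2(p) = 0.488187
  p = 16/65 = 0.246154: log2(p) = -2.022368, -p*log2(p) = 0.497814
  p = 11/65 = 0.169231: log2(p) = -2.562936, -p*log2(p) = 0.433728
  p = 7/65 = 0.107692: log2(p) = -3.215013, -p*log2(p) = 0.346232
H = 0.497814 + 0.488187 + 0.497814 + 0.433728 + 0.346232 = 2.263775

H = 2.2638 bits/symbol


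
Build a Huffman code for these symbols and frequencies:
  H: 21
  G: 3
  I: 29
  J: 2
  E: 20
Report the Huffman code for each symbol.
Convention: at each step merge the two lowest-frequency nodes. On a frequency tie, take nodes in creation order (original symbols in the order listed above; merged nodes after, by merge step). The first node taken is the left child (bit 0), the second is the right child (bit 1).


Huffman tree construction:
Step 1: Merge J(2) + G(3) = 5
Step 2: Merge (J+G)(5) + E(20) = 25
Step 3: Merge H(21) + ((J+G)+E)(25) = 46
Step 4: Merge I(29) + (H+((J+G)+E))(46) = 75
Read each symbol's code off the tree from the root (left child = 0, right child = 1).

Codes:
  H: 10 (length 2)
  G: 1101 (length 4)
  I: 0 (length 1)
  J: 1100 (length 4)
  E: 111 (length 3)
Average code length: 151/75 = 2.0133 bits/symbol


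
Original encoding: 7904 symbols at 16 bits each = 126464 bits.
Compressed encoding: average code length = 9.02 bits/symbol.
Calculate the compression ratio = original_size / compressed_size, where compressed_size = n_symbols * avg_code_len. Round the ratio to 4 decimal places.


original_size = n_symbols * orig_bits = 7904 * 16 = 126464 bits
compressed_size = n_symbols * avg_code_len = 7904 * 9.02 = 71294.08 bits
ratio = original_size / compressed_size = 126464 / 71294.08 = 1.7738

Compression ratio = 1.7738


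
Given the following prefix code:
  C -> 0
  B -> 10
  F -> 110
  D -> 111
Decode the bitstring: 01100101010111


Decoding step by step:
Bits 0 -> C
Bits 110 -> F
Bits 0 -> C
Bits 10 -> B
Bits 10 -> B
Bits 10 -> B
Bits 111 -> D


Decoded message: CFCBBBD


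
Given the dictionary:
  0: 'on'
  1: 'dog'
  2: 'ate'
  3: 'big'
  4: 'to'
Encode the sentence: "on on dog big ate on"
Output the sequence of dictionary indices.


Look up each word in the dictionary:
  'on' -> 0
  'on' -> 0
  'dog' -> 1
  'big' -> 3
  'ate' -> 2
  'on' -> 0

Encoded: [0, 0, 1, 3, 2, 0]


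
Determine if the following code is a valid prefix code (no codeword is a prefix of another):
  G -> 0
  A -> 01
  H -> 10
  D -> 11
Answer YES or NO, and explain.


Checking each pair (does one codeword prefix another?):
  G='0' vs A='01': prefix -- VIOLATION

NO -- this is NOT a valid prefix code. G (0) is a prefix of A (01).


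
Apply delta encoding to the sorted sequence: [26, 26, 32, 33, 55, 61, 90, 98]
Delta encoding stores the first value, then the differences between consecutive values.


First value: 26
Deltas:
  26 - 26 = 0
  32 - 26 = 6
  33 - 32 = 1
  55 - 33 = 22
  61 - 55 = 6
  90 - 61 = 29
  98 - 90 = 8


Delta encoded: [26, 0, 6, 1, 22, 6, 29, 8]


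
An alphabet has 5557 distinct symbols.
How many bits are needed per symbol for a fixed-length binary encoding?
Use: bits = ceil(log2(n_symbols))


log2(5557) = 12.4401
Bracket: 2^12 = 4096 < 5557 <= 2^13 = 8192
So ceil(log2(5557)) = 13

bits = ceil(log2(5557)) = ceil(12.4401) = 13 bits


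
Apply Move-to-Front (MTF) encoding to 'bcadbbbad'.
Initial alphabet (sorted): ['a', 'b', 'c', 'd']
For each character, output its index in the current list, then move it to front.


MTF encoding:
'b': index 1 in ['a', 'b', 'c', 'd'] -> ['b', 'a', 'c', 'd']
'c': index 2 in ['b', 'a', 'c', 'd'] -> ['c', 'b', 'a', 'd']
'a': index 2 in ['c', 'b', 'a', 'd'] -> ['a', 'c', 'b', 'd']
'd': index 3 in ['a', 'c', 'b', 'd'] -> ['d', 'a', 'c', 'b']
'b': index 3 in ['d', 'a', 'c', 'b'] -> ['b', 'd', 'a', 'c']
'b': index 0 in ['b', 'd', 'a', 'c'] -> ['b', 'd', 'a', 'c']
'b': index 0 in ['b', 'd', 'a', 'c'] -> ['b', 'd', 'a', 'c']
'a': index 2 in ['b', 'd', 'a', 'c'] -> ['a', 'b', 'd', 'c']
'd': index 2 in ['a', 'b', 'd', 'c'] -> ['d', 'a', 'b', 'c']


Output: [1, 2, 2, 3, 3, 0, 0, 2, 2]


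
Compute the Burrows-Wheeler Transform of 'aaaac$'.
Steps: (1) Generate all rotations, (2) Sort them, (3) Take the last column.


Rotations (sorted):
  0: $aaaac -> last char: c
  1: aaaac$ -> last char: $
  2: aaac$a -> last char: a
  3: aac$aa -> last char: a
  4: ac$aaa -> last char: a
  5: c$aaaa -> last char: a


BWT = c$aaaa


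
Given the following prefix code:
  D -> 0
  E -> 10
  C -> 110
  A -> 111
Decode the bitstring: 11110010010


Decoding step by step:
Bits 111 -> A
Bits 10 -> E
Bits 0 -> D
Bits 10 -> E
Bits 0 -> D
Bits 10 -> E


Decoded message: AEDEDE


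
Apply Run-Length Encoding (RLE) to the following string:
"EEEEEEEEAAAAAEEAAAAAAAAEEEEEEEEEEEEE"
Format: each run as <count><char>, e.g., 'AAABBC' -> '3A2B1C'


Scanning runs left to right:
  i=0: run of 'E' x 8 -> '8E'
  i=8: run of 'A' x 5 -> '5A'
  i=13: run of 'E' x 2 -> '2E'
  i=15: run of 'A' x 8 -> '8A'
  i=23: run of 'E' x 13 -> '13E'

RLE = 8E5A2E8A13E


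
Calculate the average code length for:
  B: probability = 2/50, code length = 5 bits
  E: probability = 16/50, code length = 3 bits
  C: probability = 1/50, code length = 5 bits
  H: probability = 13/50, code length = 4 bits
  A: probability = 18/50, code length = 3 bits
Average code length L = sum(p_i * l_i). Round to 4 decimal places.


Weighted contributions p_i * l_i:
  B: (2/50) * 5 = 10/50
  E: (16/50) * 3 = 48/50
  C: (1/50) * 5 = 5/50
  H: (13/50) * 4 = 52/50
  A: (18/50) * 3 = 54/50
Sum = (10 + 48 + 5 + 52 + 54)/50 = 169/50

L = 169/50 = 3.3800 bits/symbol


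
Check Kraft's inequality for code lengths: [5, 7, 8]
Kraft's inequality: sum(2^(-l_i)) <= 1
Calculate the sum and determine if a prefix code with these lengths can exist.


Sum = 2^(-5) + 2^(-7) + 2^(-8)
    = 0.03125 + 0.0078125 + 0.00390625
    = 11/256 = 0.04296875
Since 0.04296875 <= 1, Kraft's inequality IS satisfied.
A prefix code with these lengths CAN exist.

Kraft sum = 0.04296875. Satisfied.


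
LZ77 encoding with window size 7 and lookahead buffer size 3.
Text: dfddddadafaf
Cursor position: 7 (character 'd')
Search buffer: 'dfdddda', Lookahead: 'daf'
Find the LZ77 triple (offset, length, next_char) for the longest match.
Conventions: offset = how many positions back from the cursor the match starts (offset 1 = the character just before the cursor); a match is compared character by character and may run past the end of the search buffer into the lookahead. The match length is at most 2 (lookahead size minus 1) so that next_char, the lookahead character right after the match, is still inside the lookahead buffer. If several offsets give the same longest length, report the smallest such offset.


Try each offset into the search buffer:
  offset=1 (pos 6, char 'a'): match length 0
  offset=2 (pos 5, char 'd'): match length 2
  offset=3 (pos 4, char 'd'): match length 1
  offset=4 (pos 3, char 'd'): match length 1
  offset=5 (pos 2, char 'd'): match length 1
  offset=6 (pos 1, char 'f'): match length 0
  offset=7 (pos 0, char 'd'): match length 1
Longest match has length 2 at offset 2.
next_char = character at position 7 + 2 = 9 -> 'f'

Best match: offset=2, length=2 (matching 'da' starting at position 5)
LZ77 triple: (2, 2, 'f')


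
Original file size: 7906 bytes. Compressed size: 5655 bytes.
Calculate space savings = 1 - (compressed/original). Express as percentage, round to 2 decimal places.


ratio = compressed/original = 5655/7906 = 0.71528
savings = 1 - ratio = 1 - 0.71528 = 0.28472
as a percentage: 0.28472 * 100 = 28.47%

Space savings = 1 - 5655/7906 = 28.47%


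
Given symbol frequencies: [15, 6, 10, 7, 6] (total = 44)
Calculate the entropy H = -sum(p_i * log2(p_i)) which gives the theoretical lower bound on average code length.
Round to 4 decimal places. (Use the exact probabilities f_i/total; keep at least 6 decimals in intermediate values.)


Per-symbol terms -p_i * log2(p_i) with p_i = f_i/44:
  p = 15/44 = 0.340909: log2(p) = -1.552541, -p*log2(p) = 0.529275
  p = 6/44 = 0.136364: log2(p) = -2.874469, -p*log2(p) = 0.391973
  p = 10/44 = 0.227273: log2(p) = -2.137504, -p*log2(p) = 0.485796
  p = 7/44 = 0.159091: log2(p) = -2.652077, -p*log2(p) = 0.421921
  p = 6/44 = 0.136364: log2(p) = -2.874469, -p*log2(p) = 0.391973
H = 0.529275 + 0.391973 + 0.485796 + 0.421921 + 0.391973 = 2.220938

H = 2.2209 bits/symbol


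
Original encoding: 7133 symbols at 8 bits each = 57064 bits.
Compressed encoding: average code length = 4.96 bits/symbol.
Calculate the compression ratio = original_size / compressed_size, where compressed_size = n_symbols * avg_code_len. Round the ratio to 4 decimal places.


original_size = n_symbols * orig_bits = 7133 * 8 = 57064 bits
compressed_size = n_symbols * avg_code_len = 7133 * 4.96 = 35379.68 bits
ratio = original_size / compressed_size = 57064 / 35379.68 = 1.6129

Compression ratio = 1.6129


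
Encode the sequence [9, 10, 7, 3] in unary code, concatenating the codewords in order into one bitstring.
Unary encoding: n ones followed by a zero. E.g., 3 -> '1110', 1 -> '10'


Encode each number as n ones followed by a terminating 0:
  9 -> 1111111110 (10 bits)
  10 -> 11111111110 (11 bits)
  7 -> 11111110 (8 bits)
  3 -> 1110 (4 bits)
Total length = 10 + 11 + 8 + 4 = 33 bits.

Unary([9, 10, 7, 3]) = 111111111011111111110111111101110 (33 bits)


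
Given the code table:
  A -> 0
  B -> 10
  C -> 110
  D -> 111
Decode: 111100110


Decoding:
111 -> D
10 -> B
0 -> A
110 -> C


Result: DBAC


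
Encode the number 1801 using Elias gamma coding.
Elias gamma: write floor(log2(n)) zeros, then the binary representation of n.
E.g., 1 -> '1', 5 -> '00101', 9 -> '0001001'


num_bits = floor(log2(1801)) + 1 = 11
leading_zeros = num_bits - 1 = 10
binary(1801) = 11100001001

Elias gamma(1801) = '0000000000' + '11100001001' = 000000000011100001001 (21 bits)


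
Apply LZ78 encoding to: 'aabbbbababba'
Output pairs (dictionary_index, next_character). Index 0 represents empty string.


LZ78 encoding steps:
Dictionary: {0: ''}
Step 1: w='' (idx 0), next='a' -> output (0, 'a'), add 'a' as idx 1
Step 2: w='a' (idx 1), next='b' -> output (1, 'b'), add 'ab' as idx 2
Step 3: w='' (idx 0), next='b' -> output (0, 'b'), add 'b' as idx 3
Step 4: w='b' (idx 3), next='b' -> output (3, 'b'), add 'bb' as idx 4
Step 5: w='ab' (idx 2), next='a' -> output (2, 'a'), add 'aba' as idx 5
Step 6: w='bb' (idx 4), next='a' -> output (4, 'a'), add 'bba' as idx 6


Encoded: [(0, 'a'), (1, 'b'), (0, 'b'), (3, 'b'), (2, 'a'), (4, 'a')]


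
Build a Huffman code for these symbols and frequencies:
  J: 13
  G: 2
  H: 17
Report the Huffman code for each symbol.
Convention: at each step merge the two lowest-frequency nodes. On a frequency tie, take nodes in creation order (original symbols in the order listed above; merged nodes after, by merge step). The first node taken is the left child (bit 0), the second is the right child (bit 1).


Huffman tree construction:
Step 1: Merge G(2) + J(13) = 15
Step 2: Merge (G+J)(15) + H(17) = 32
Read each symbol's code off the tree from the root (left child = 0, right child = 1).

Codes:
  J: 01 (length 2)
  G: 00 (length 2)
  H: 1 (length 1)
Average code length: 47/32 = 1.4688 bits/symbol


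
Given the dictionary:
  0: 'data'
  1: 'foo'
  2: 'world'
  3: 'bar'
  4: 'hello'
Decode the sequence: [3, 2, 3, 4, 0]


Look up each index in the dictionary:
  3 -> 'bar'
  2 -> 'world'
  3 -> 'bar'
  4 -> 'hello'
  0 -> 'data'

Decoded: "bar world bar hello data"


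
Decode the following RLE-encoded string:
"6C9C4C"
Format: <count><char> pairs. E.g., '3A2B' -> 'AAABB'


Expanding each <count><char> pair:
  6C -> 'CCCCCC'
  9C -> 'CCCCCCCCC'
  4C -> 'CCCC'

Decoded = CCCCCCCCCCCCCCCCCCC


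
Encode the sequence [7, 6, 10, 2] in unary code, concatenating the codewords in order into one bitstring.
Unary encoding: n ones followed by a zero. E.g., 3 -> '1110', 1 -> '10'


Encode each number as n ones followed by a terminating 0:
  7 -> 11111110 (8 bits)
  6 -> 1111110 (7 bits)
  10 -> 11111111110 (11 bits)
  2 -> 110 (3 bits)
Total length = 8 + 7 + 11 + 3 = 29 bits.

Unary([7, 6, 10, 2]) = 11111110111111011111111110110 (29 bits)


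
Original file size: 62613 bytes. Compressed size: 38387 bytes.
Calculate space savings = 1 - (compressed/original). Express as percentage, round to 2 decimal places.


ratio = compressed/original = 38387/62613 = 0.613084
savings = 1 - ratio = 1 - 0.613084 = 0.386916
as a percentage: 0.386916 * 100 = 38.69%

Space savings = 1 - 38387/62613 = 38.69%


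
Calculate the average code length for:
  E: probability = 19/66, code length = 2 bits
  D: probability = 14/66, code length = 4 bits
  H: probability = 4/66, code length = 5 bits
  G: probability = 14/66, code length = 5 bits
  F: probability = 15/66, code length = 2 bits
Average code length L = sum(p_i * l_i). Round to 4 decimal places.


Weighted contributions p_i * l_i:
  E: (19/66) * 2 = 38/66
  D: (14/66) * 4 = 56/66
  H: (4/66) * 5 = 20/66
  G: (14/66) * 5 = 70/66
  F: (15/66) * 2 = 30/66
Sum = (38 + 56 + 20 + 70 + 30)/66 = 214/66

L = 214/66 = 3.2424 bits/symbol


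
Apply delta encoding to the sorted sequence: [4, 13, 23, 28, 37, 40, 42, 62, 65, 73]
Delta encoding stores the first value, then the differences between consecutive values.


First value: 4
Deltas:
  13 - 4 = 9
  23 - 13 = 10
  28 - 23 = 5
  37 - 28 = 9
  40 - 37 = 3
  42 - 40 = 2
  62 - 42 = 20
  65 - 62 = 3
  73 - 65 = 8


Delta encoded: [4, 9, 10, 5, 9, 3, 2, 20, 3, 8]


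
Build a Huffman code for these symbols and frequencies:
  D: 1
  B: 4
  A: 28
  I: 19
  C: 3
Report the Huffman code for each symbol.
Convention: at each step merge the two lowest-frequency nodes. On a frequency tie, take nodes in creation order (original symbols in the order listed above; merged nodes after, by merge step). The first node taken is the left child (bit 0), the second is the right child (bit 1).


Huffman tree construction:
Step 1: Merge D(1) + C(3) = 4
Step 2: Merge B(4) + (D+C)(4) = 8
Step 3: Merge (B+(D+C))(8) + I(19) = 27
Step 4: Merge ((B+(D+C))+I)(27) + A(28) = 55
Read each symbol's code off the tree from the root (left child = 0, right child = 1).

Codes:
  D: 0010 (length 4)
  B: 000 (length 3)
  A: 1 (length 1)
  I: 01 (length 2)
  C: 0011 (length 4)
Average code length: 94/55 = 1.7091 bits/symbol


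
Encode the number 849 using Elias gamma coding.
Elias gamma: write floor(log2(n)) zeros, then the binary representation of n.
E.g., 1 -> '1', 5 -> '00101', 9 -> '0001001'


num_bits = floor(log2(849)) + 1 = 10
leading_zeros = num_bits - 1 = 9
binary(849) = 1101010001

Elias gamma(849) = '000000000' + '1101010001' = 0000000001101010001 (19 bits)


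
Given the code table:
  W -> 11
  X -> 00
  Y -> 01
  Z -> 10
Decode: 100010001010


Decoding:
10 -> Z
00 -> X
10 -> Z
00 -> X
10 -> Z
10 -> Z


Result: ZXZXZZ


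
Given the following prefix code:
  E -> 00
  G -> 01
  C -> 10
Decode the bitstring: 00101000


Decoding step by step:
Bits 00 -> E
Bits 10 -> C
Bits 10 -> C
Bits 00 -> E


Decoded message: ECCE


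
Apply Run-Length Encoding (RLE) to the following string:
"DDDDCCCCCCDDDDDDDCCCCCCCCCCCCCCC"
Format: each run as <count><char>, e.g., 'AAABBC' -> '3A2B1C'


Scanning runs left to right:
  i=0: run of 'D' x 4 -> '4D'
  i=4: run of 'C' x 6 -> '6C'
  i=10: run of 'D' x 7 -> '7D'
  i=17: run of 'C' x 15 -> '15C'

RLE = 4D6C7D15C


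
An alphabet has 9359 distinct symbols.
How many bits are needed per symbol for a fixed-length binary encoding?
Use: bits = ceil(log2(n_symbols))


log2(9359) = 13.1921
Bracket: 2^13 = 8192 < 9359 <= 2^14 = 16384
So ceil(log2(9359)) = 14

bits = ceil(log2(9359)) = ceil(13.1921) = 14 bits


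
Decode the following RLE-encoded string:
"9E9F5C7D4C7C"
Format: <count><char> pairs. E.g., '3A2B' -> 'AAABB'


Expanding each <count><char> pair:
  9E -> 'EEEEEEEEE'
  9F -> 'FFFFFFFFF'
  5C -> 'CCCCC'
  7D -> 'DDDDDDD'
  4C -> 'CCCC'
  7C -> 'CCCCCCC'

Decoded = EEEEEEEEEFFFFFFFFFCCCCCDDDDDDDCCCCCCCCCCC


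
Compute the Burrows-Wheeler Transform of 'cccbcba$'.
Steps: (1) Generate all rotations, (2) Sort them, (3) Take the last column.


Rotations (sorted):
  0: $cccbcba -> last char: a
  1: a$cccbcb -> last char: b
  2: ba$cccbc -> last char: c
  3: bcba$ccc -> last char: c
  4: cba$cccb -> last char: b
  5: cbcba$cc -> last char: c
  6: ccbcba$c -> last char: c
  7: cccbcba$ -> last char: $


BWT = abccbcc$


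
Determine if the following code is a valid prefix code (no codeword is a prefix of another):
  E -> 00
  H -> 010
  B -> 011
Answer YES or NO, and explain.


Checking each pair (does one codeword prefix another?):
  E='00' vs H='010': no prefix
  E='00' vs B='011': no prefix
  H='010' vs E='00': no prefix
  H='010' vs B='011': no prefix
  B='011' vs E='00': no prefix
  B='011' vs H='010': no prefix
No violation found over all pairs.

YES -- this is a valid prefix code. No codeword is a prefix of any other codeword.


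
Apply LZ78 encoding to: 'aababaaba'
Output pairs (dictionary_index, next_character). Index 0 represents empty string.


LZ78 encoding steps:
Dictionary: {0: ''}
Step 1: w='' (idx 0), next='a' -> output (0, 'a'), add 'a' as idx 1
Step 2: w='a' (idx 1), next='b' -> output (1, 'b'), add 'ab' as idx 2
Step 3: w='ab' (idx 2), next='a' -> output (2, 'a'), add 'aba' as idx 3
Step 4: w='aba' (idx 3), end of input -> output (3, '')


Encoded: [(0, 'a'), (1, 'b'), (2, 'a'), (3, '')]


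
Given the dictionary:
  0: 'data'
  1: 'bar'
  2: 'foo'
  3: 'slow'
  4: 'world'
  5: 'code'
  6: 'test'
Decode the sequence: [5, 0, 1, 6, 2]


Look up each index in the dictionary:
  5 -> 'code'
  0 -> 'data'
  1 -> 'bar'
  6 -> 'test'
  2 -> 'foo'

Decoded: "code data bar test foo"


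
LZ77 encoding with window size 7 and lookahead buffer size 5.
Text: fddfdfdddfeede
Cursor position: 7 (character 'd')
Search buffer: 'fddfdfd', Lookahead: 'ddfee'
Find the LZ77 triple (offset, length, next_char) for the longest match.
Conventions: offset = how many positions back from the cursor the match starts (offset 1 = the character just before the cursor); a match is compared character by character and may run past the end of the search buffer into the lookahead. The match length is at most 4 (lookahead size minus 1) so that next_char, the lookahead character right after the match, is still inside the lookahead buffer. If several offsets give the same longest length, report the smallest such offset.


Try each offset into the search buffer:
  offset=1 (pos 6, char 'd'): match length 2
  offset=2 (pos 5, char 'f'): match length 0
  offset=3 (pos 4, char 'd'): match length 1
  offset=4 (pos 3, char 'f'): match length 0
  offset=5 (pos 2, char 'd'): match length 1
  offset=6 (pos 1, char 'd'): match length 3
  offset=7 (pos 0, char 'f'): match length 0
Longest match has length 3 at offset 6.
next_char = character at position 7 + 3 = 10 -> 'e'

Best match: offset=6, length=3 (matching 'ddf' starting at position 1)
LZ77 triple: (6, 3, 'e')


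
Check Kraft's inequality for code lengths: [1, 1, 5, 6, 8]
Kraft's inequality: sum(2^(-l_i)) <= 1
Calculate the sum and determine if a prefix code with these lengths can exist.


Sum = 2^(-1) + 2^(-1) + 2^(-5) + 2^(-6) + 2^(-8)
    = 0.5 + 0.5 + 0.03125 + 0.015625 + 0.00390625
    = 269/256 = 1.05078125
Since 1.05078125 > 1, Kraft's inequality is NOT satisfied.
A prefix code with these lengths CANNOT exist.

Kraft sum = 1.05078125. Not satisfied.


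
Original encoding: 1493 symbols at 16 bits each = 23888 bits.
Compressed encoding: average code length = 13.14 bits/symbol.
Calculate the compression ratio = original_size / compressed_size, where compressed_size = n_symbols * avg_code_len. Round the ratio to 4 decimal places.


original_size = n_symbols * orig_bits = 1493 * 16 = 23888 bits
compressed_size = n_symbols * avg_code_len = 1493 * 13.14 = 19618.02 bits
ratio = original_size / compressed_size = 23888 / 19618.02 = 1.2177

Compression ratio = 1.2177


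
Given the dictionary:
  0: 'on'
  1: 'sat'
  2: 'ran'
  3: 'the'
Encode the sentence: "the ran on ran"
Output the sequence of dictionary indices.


Look up each word in the dictionary:
  'the' -> 3
  'ran' -> 2
  'on' -> 0
  'ran' -> 2

Encoded: [3, 2, 0, 2]


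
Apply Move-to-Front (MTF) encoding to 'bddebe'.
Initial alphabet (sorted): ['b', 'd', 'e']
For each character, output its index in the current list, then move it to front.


MTF encoding:
'b': index 0 in ['b', 'd', 'e'] -> ['b', 'd', 'e']
'd': index 1 in ['b', 'd', 'e'] -> ['d', 'b', 'e']
'd': index 0 in ['d', 'b', 'e'] -> ['d', 'b', 'e']
'e': index 2 in ['d', 'b', 'e'] -> ['e', 'd', 'b']
'b': index 2 in ['e', 'd', 'b'] -> ['b', 'e', 'd']
'e': index 1 in ['b', 'e', 'd'] -> ['e', 'b', 'd']


Output: [0, 1, 0, 2, 2, 1]


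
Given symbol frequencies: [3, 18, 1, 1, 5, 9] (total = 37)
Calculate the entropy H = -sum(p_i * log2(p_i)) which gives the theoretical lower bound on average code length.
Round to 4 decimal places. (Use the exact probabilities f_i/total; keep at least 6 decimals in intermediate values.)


Per-symbol terms -p_i * log2(p_i) with p_i = f_i/37:
  p = 3/37 = 0.081081: log2(p) = -3.624491, -p*log2(p) = 0.293878
  p = 18/37 = 0.486486: log2(p) = -1.039528, -p*log2(p) = 0.505717
  p = 1/37 = 0.027027: log2(p) = -5.209453, -p*log2(p) = 0.140796
  p = 1/37 = 0.027027: log2(p) = -5.209453, -p*log2(p) = 0.140796
  p = 5/37 = 0.135135: log2(p) = -2.887525, -p*log2(p) = 0.390206
  p = 9/37 = 0.243243: log2(p) = -2.039528, -p*log2(p) = 0.496101
H = 0.293878 + 0.505717 + 0.140796 + 0.140796 + 0.390206 + 0.496101 = 1.967494

H = 1.9675 bits/symbol


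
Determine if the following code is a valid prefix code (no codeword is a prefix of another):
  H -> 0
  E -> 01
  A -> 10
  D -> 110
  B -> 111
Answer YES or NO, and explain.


Checking each pair (does one codeword prefix another?):
  H='0' vs E='01': prefix -- VIOLATION

NO -- this is NOT a valid prefix code. H (0) is a prefix of E (01).


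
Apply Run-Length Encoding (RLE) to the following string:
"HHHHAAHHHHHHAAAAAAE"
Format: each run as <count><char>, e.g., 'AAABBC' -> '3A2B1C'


Scanning runs left to right:
  i=0: run of 'H' x 4 -> '4H'
  i=4: run of 'A' x 2 -> '2A'
  i=6: run of 'H' x 6 -> '6H'
  i=12: run of 'A' x 6 -> '6A'
  i=18: run of 'E' x 1 -> '1E'

RLE = 4H2A6H6A1E


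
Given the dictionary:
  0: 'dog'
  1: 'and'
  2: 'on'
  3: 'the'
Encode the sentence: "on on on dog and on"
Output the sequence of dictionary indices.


Look up each word in the dictionary:
  'on' -> 2
  'on' -> 2
  'on' -> 2
  'dog' -> 0
  'and' -> 1
  'on' -> 2

Encoded: [2, 2, 2, 0, 1, 2]


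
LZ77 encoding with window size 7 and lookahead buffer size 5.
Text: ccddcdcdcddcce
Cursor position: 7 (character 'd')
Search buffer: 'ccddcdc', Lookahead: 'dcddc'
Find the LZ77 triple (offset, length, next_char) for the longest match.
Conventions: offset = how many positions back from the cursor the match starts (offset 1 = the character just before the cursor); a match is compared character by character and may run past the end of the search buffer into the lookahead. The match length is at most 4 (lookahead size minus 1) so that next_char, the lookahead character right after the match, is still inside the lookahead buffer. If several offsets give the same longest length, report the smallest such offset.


Try each offset into the search buffer:
  offset=1 (pos 6, char 'c'): match length 0
  offset=2 (pos 5, char 'd'): match length 3
  offset=3 (pos 4, char 'c'): match length 0
  offset=4 (pos 3, char 'd'): match length 3
  offset=5 (pos 2, char 'd'): match length 1
  offset=6 (pos 1, char 'c'): match length 0
  offset=7 (pos 0, char 'c'): match length 0
Longest match has length 3, found at offsets 2, 4; take the smallest, offset 2.
next_char = character at position 7 + 3 = 10 -> 'd'

Best match: offset=2, length=3 (matching 'dcd' starting at position 5)
LZ77 triple: (2, 3, 'd')


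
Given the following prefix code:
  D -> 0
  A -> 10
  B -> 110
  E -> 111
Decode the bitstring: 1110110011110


Decoding step by step:
Bits 111 -> E
Bits 0 -> D
Bits 110 -> B
Bits 0 -> D
Bits 111 -> E
Bits 10 -> A


Decoded message: EDBDEA


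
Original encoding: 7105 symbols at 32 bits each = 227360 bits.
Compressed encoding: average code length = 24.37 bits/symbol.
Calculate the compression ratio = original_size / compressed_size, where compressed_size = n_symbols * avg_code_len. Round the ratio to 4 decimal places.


original_size = n_symbols * orig_bits = 7105 * 32 = 227360 bits
compressed_size = n_symbols * avg_code_len = 7105 * 24.37 = 173148.85 bits
ratio = original_size / compressed_size = 227360 / 173148.85 = 1.3131

Compression ratio = 1.3131


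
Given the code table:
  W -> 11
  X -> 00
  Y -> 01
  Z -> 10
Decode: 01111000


Decoding:
01 -> Y
11 -> W
10 -> Z
00 -> X


Result: YWZX


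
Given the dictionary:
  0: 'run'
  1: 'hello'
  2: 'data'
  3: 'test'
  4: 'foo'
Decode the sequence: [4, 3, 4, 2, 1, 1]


Look up each index in the dictionary:
  4 -> 'foo'
  3 -> 'test'
  4 -> 'foo'
  2 -> 'data'
  1 -> 'hello'
  1 -> 'hello'

Decoded: "foo test foo data hello hello"


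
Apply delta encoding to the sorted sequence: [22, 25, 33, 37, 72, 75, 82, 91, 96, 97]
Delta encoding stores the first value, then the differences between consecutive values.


First value: 22
Deltas:
  25 - 22 = 3
  33 - 25 = 8
  37 - 33 = 4
  72 - 37 = 35
  75 - 72 = 3
  82 - 75 = 7
  91 - 82 = 9
  96 - 91 = 5
  97 - 96 = 1


Delta encoded: [22, 3, 8, 4, 35, 3, 7, 9, 5, 1]


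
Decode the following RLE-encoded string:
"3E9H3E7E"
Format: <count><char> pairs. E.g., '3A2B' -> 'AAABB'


Expanding each <count><char> pair:
  3E -> 'EEE'
  9H -> 'HHHHHHHHH'
  3E -> 'EEE'
  7E -> 'EEEEEEE'

Decoded = EEEHHHHHHHHHEEEEEEEEEE


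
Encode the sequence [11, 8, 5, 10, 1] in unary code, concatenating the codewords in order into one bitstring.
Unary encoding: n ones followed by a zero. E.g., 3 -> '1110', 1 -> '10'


Encode each number as n ones followed by a terminating 0:
  11 -> 111111111110 (12 bits)
  8 -> 111111110 (9 bits)
  5 -> 111110 (6 bits)
  10 -> 11111111110 (11 bits)
  1 -> 10 (2 bits)
Total length = 12 + 9 + 6 + 11 + 2 = 40 bits.

Unary([11, 8, 5, 10, 1]) = 1111111111101111111101111101111111111010 (40 bits)


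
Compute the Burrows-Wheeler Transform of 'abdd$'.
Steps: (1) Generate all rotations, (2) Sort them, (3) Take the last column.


Rotations (sorted):
  0: $abdd -> last char: d
  1: abdd$ -> last char: $
  2: bdd$a -> last char: a
  3: d$abd -> last char: d
  4: dd$ab -> last char: b


BWT = d$adb


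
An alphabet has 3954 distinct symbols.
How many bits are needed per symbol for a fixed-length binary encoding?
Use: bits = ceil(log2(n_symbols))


log2(3954) = 11.9491
Bracket: 2^11 = 2048 < 3954 <= 2^12 = 4096
So ceil(log2(3954)) = 12

bits = ceil(log2(3954)) = ceil(11.9491) = 12 bits


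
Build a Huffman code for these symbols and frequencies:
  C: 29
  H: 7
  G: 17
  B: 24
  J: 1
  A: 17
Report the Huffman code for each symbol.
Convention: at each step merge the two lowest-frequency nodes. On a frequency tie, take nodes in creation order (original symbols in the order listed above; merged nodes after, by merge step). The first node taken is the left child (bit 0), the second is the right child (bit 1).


Huffman tree construction:
Step 1: Merge J(1) + H(7) = 8
Step 2: Merge (J+H)(8) + G(17) = 25
Step 3: Merge A(17) + B(24) = 41
Step 4: Merge ((J+H)+G)(25) + C(29) = 54
Step 5: Merge (A+B)(41) + (((J+H)+G)+C)(54) = 95
Read each symbol's code off the tree from the root (left child = 0, right child = 1).

Codes:
  C: 11 (length 2)
  H: 1001 (length 4)
  G: 101 (length 3)
  B: 01 (length 2)
  J: 1000 (length 4)
  A: 00 (length 2)
Average code length: 223/95 = 2.3474 bits/symbol


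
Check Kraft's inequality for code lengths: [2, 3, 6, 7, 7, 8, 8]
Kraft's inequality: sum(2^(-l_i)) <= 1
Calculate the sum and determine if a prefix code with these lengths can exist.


Sum = 2^(-2) + 2^(-3) + 2^(-6) + 2^(-7) + 2^(-7) + 2^(-8) + 2^(-8)
    = 0.25 + 0.125 + 0.015625 + 0.0078125 + 0.0078125 + 0.00390625 + 0.00390625
    = 106/256 = 0.4140625
Since 0.4140625 <= 1, Kraft's inequality IS satisfied.
A prefix code with these lengths CAN exist.

Kraft sum = 0.4140625. Satisfied.


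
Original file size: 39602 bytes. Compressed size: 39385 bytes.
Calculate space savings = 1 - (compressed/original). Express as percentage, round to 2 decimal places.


ratio = compressed/original = 39385/39602 = 0.99452
savings = 1 - ratio = 1 - 0.99452 = 0.00548
as a percentage: 0.00548 * 100 = 0.55%

Space savings = 1 - 39385/39602 = 0.55%


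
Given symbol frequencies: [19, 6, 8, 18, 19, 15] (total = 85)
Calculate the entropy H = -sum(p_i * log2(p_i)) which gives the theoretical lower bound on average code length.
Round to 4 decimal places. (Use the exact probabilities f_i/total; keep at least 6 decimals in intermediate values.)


Per-symbol terms -p_i * log2(p_i) with p_i = f_i/85:
  p = 19/85 = 0.223529: log2(p) = -2.161463, -p*log2(p) = 0.483151
  p = 6/85 = 0.070588: log2(p) = -3.824428, -p*log2(p) = 0.269960
  p = 8/85 = 0.094118: log2(p) = -3.409391, -p*log2(p) = 0.320884
  p = 18/85 = 0.211765: log2(p) = -2.239466, -p*log2(p) = 0.474240
  p = 19/85 = 0.223529: log2(p) = -2.161463, -p*log2(p) = 0.483151
  p = 15/85 = 0.176471: log2(p) = -2.502500, -p*log2(p) = 0.441618
H = 0.483151 + 0.269960 + 0.320884 + 0.474240 + 0.483151 + 0.441618 = 2.473004

H = 2.473 bits/symbol


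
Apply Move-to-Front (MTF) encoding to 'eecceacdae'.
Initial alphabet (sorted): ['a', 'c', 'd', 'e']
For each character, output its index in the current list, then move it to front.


MTF encoding:
'e': index 3 in ['a', 'c', 'd', 'e'] -> ['e', 'a', 'c', 'd']
'e': index 0 in ['e', 'a', 'c', 'd'] -> ['e', 'a', 'c', 'd']
'c': index 2 in ['e', 'a', 'c', 'd'] -> ['c', 'e', 'a', 'd']
'c': index 0 in ['c', 'e', 'a', 'd'] -> ['c', 'e', 'a', 'd']
'e': index 1 in ['c', 'e', 'a', 'd'] -> ['e', 'c', 'a', 'd']
'a': index 2 in ['e', 'c', 'a', 'd'] -> ['a', 'e', 'c', 'd']
'c': index 2 in ['a', 'e', 'c', 'd'] -> ['c', 'a', 'e', 'd']
'd': index 3 in ['c', 'a', 'e', 'd'] -> ['d', 'c', 'a', 'e']
'a': index 2 in ['d', 'c', 'a', 'e'] -> ['a', 'd', 'c', 'e']
'e': index 3 in ['a', 'd', 'c', 'e'] -> ['e', 'a', 'd', 'c']


Output: [3, 0, 2, 0, 1, 2, 2, 3, 2, 3]


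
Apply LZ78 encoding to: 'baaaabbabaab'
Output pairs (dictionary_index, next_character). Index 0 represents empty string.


LZ78 encoding steps:
Dictionary: {0: ''}
Step 1: w='' (idx 0), next='b' -> output (0, 'b'), add 'b' as idx 1
Step 2: w='' (idx 0), next='a' -> output (0, 'a'), add 'a' as idx 2
Step 3: w='a' (idx 2), next='a' -> output (2, 'a'), add 'aa' as idx 3
Step 4: w='a' (idx 2), next='b' -> output (2, 'b'), add 'ab' as idx 4
Step 5: w='b' (idx 1), next='a' -> output (1, 'a'), add 'ba' as idx 5
Step 6: w='ba' (idx 5), next='a' -> output (5, 'a'), add 'baa' as idx 6
Step 7: w='b' (idx 1), end of input -> output (1, '')


Encoded: [(0, 'b'), (0, 'a'), (2, 'a'), (2, 'b'), (1, 'a'), (5, 'a'), (1, '')]


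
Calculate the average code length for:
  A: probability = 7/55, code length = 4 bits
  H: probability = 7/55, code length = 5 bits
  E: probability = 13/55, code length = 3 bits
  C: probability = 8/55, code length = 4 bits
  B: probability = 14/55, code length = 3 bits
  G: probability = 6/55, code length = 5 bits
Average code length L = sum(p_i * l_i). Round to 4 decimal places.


Weighted contributions p_i * l_i:
  A: (7/55) * 4 = 28/55
  H: (7/55) * 5 = 35/55
  E: (13/55) * 3 = 39/55
  C: (8/55) * 4 = 32/55
  B: (14/55) * 3 = 42/55
  G: (6/55) * 5 = 30/55
Sum = (28 + 35 + 39 + 32 + 42 + 30)/55 = 206/55

L = 206/55 = 3.7455 bits/symbol


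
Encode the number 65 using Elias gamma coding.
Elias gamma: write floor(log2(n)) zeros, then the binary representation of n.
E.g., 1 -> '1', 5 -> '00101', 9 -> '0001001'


num_bits = floor(log2(65)) + 1 = 7
leading_zeros = num_bits - 1 = 6
binary(65) = 1000001

Elias gamma(65) = '000000' + '1000001' = 0000001000001 (13 bits)
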